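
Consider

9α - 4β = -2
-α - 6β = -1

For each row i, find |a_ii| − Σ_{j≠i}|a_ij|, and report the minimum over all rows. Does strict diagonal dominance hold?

5

row 1: |9| − (4) = 5
row 2: |-6| − (1) = 5
minimum over rows = 5 → strictly diagonally dominant (convergence guaranteed)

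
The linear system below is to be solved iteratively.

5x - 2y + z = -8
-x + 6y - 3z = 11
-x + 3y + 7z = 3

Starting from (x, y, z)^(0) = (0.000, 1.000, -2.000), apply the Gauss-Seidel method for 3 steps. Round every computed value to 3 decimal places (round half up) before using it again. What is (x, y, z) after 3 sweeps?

(-0.861, 1.462, -0.321)

Iteration 1:
  x = (-8 - (-2)·1.000 - (1)·-2.000) / (5) = -0.800
  y = (11 - (-1)·-0.800 - (-3)·-2.000) / (6) = 0.700
  z = (3 - (-1)·-0.800 - (3)·0.700) / (7) = 0.014
Iteration 2:
  x = (-8 - (-2)·0.700 - (1)·0.014) / (5) = -1.323
  y = (11 - (-1)·-1.323 - (-3)·0.014) / (6) = 1.620
  z = (3 - (-1)·-1.323 - (3)·1.620) / (7) = -0.455
Iteration 3:
  x = (-8 - (-2)·1.620 - (1)·-0.455) / (5) = -0.861
  y = (11 - (-1)·-0.861 - (-3)·-0.455) / (6) = 1.462
  z = (3 - (-1)·-0.861 - (3)·1.462) / (7) = -0.321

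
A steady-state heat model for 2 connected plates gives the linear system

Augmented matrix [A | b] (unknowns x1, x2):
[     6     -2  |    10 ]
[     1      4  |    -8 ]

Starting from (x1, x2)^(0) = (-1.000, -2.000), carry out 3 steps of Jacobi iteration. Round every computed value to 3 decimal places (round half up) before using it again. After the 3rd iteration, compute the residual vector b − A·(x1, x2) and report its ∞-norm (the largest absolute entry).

0.167

Iteration 1:
  x1 = (10 - (-2)·-2.000) / (6) = 1.000
  x2 = (-8 - (1)·-1.000) / (4) = -1.750
Iteration 2:
  x1 = (10 - (-2)·-1.750) / (6) = 1.083
  x2 = (-8 - (1)·1.000) / (4) = -2.250
Iteration 3:
  x1 = (10 - (-2)·-2.250) / (6) = 0.917
  x2 = (-8 - (1)·1.083) / (4) = -2.271
Residual b − A·x = (-0.044, 0.167); ∞-norm = 0.167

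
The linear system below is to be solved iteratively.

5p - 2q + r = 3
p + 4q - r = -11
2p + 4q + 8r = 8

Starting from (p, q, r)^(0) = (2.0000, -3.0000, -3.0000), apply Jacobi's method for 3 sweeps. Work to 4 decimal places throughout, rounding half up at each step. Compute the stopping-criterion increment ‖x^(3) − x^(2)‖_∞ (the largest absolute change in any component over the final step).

0.6000

Iteration 1:
  p = (3 - (-2)·-3.0000 - (1)·-3.0000) / (5) = 0.0000
  q = (-11 - (1)·2.0000 - (-1)·-3.0000) / (4) = -4.0000
  r = (8 - (2)·2.0000 - (4)·-3.0000) / (8) = 2.0000
Iteration 2:
  p = (3 - (-2)·-4.0000 - (1)·2.0000) / (5) = -1.4000
  q = (-11 - (1)·0.0000 - (-1)·2.0000) / (4) = -2.2500
  r = (8 - (2)·0.0000 - (4)·-4.0000) / (8) = 3.0000
Iteration 3:
  p = (3 - (-2)·-2.2500 - (1)·3.0000) / (5) = -0.9000
  q = (-11 - (1)·-1.4000 - (-1)·3.0000) / (4) = -1.6500
  r = (8 - (2)·-1.4000 - (4)·-2.2500) / (8) = 2.4750
Change: (0.5000, 0.6000, -0.5250) → max |·| = 0.6000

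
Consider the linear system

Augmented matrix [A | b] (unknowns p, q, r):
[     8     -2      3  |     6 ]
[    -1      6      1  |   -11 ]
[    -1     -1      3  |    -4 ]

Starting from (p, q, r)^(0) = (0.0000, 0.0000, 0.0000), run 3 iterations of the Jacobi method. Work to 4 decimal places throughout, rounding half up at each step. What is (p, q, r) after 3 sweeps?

(1.0139, -1.4190, -1.5648)

Iteration 1:
  p = (6 - (-2)·0.0000 - (3)·0.0000) / (8) = 0.7500
  q = (-11 - (-1)·0.0000 - (1)·0.0000) / (6) = -1.8333
  r = (-4 - (-1)·0.0000 - (-1)·0.0000) / (3) = -1.3333
Iteration 2:
  p = (6 - (-2)·-1.8333 - (3)·-1.3333) / (8) = 0.7917
  q = (-11 - (-1)·0.7500 - (1)·-1.3333) / (6) = -1.4861
  r = (-4 - (-1)·0.7500 - (-1)·-1.8333) / (3) = -1.6944
Iteration 3:
  p = (6 - (-2)·-1.4861 - (3)·-1.6944) / (8) = 1.0139
  q = (-11 - (-1)·0.7917 - (1)·-1.6944) / (6) = -1.4190
  r = (-4 - (-1)·0.7917 - (-1)·-1.4861) / (3) = -1.5648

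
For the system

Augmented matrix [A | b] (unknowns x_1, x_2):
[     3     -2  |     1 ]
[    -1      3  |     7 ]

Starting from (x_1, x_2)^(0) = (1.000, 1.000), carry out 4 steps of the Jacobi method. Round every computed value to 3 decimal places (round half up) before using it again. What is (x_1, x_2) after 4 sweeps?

Iteration 1:
  x_1 = (1 - (-2)·1.000) / (3) = 1.000
  x_2 = (7 - (-1)·1.000) / (3) = 2.667
Iteration 2:
  x_1 = (1 - (-2)·2.667) / (3) = 2.111
  x_2 = (7 - (-1)·1.000) / (3) = 2.667
Iteration 3:
  x_1 = (1 - (-2)·2.667) / (3) = 2.111
  x_2 = (7 - (-1)·2.111) / (3) = 3.037
Iteration 4:
  x_1 = (1 - (-2)·3.037) / (3) = 2.358
  x_2 = (7 - (-1)·2.111) / (3) = 3.037

(2.358, 3.037)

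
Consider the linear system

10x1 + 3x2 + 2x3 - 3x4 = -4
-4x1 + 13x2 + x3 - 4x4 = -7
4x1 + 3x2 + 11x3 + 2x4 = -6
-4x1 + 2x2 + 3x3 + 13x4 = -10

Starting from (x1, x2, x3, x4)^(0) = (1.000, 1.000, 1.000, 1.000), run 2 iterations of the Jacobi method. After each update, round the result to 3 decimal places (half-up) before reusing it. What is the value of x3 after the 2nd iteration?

-0.173

Iteration 1:
  x1 = (-4 - (3)·1.000 - (2)·1.000 - (-3)·1.000) / (10) = -0.600
  x2 = (-7 - (-4)·1.000 - (1)·1.000 - (-4)·1.000) / (13) = 0.000
  x3 = (-6 - (4)·1.000 - (3)·1.000 - (2)·1.000) / (11) = -1.364
  x4 = (-10 - (-4)·1.000 - (2)·1.000 - (3)·1.000) / (13) = -0.846
Iteration 2:
  x1 = (-4 - (3)·0.000 - (2)·-1.364 - (-3)·-0.846) / (10) = -0.381
  x2 = (-7 - (-4)·-0.600 - (1)·-1.364 - (-4)·-0.846) / (13) = -0.878
  x3 = (-6 - (4)·-0.600 - (3)·0.000 - (2)·-0.846) / (11) = -0.173
  x4 = (-10 - (-4)·-0.600 - (2)·0.000 - (3)·-1.364) / (13) = -0.639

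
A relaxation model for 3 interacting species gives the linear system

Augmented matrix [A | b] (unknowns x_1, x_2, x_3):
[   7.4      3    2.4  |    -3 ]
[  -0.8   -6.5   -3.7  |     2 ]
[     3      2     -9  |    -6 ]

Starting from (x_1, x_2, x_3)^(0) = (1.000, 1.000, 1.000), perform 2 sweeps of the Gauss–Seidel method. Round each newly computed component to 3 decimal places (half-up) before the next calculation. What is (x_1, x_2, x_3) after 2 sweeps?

(-0.147, -0.361, 0.537)

Iteration 1:
  x_1 = (-3 - (3)·1.000 - (2.4)·1.000) / (7.4) = -1.135
  x_2 = (2 - (-0.8)·-1.135 - (-3.7)·1.000) / (-6.5) = -0.737
  x_3 = (-6 - (3)·-1.135 - (2)·-0.737) / (-9) = 0.125
Iteration 2:
  x_1 = (-3 - (3)·-0.737 - (2.4)·0.125) / (7.4) = -0.147
  x_2 = (2 - (-0.8)·-0.147 - (-3.7)·0.125) / (-6.5) = -0.361
  x_3 = (-6 - (3)·-0.147 - (2)·-0.361) / (-9) = 0.537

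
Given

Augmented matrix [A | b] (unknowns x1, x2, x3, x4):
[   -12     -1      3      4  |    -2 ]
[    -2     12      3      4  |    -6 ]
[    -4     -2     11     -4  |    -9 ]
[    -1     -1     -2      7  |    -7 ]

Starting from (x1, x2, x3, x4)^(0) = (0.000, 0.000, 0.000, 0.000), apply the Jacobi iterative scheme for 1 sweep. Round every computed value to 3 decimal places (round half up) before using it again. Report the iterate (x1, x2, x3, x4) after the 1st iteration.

(0.167, -0.500, -0.818, -1.000)

Iteration 1:
  x1 = (-2 - (-1)·0.000 - (3)·0.000 - (4)·0.000) / (-12) = 0.167
  x2 = (-6 - (-2)·0.000 - (3)·0.000 - (4)·0.000) / (12) = -0.500
  x3 = (-9 - (-4)·0.000 - (-2)·0.000 - (-4)·0.000) / (11) = -0.818
  x4 = (-7 - (-1)·0.000 - (-1)·0.000 - (-2)·0.000) / (7) = -1.000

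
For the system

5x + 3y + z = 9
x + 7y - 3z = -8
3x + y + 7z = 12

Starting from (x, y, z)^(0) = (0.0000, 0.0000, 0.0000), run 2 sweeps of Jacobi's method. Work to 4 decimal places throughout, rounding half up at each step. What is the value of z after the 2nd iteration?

1.1061

Iteration 1:
  x = (9 - (3)·0.0000 - (1)·0.0000) / (5) = 1.8000
  y = (-8 - (1)·0.0000 - (-3)·0.0000) / (7) = -1.1429
  z = (12 - (3)·0.0000 - (1)·0.0000) / (7) = 1.7143
Iteration 2:
  x = (9 - (3)·-1.1429 - (1)·1.7143) / (5) = 2.1429
  y = (-8 - (1)·1.8000 - (-3)·1.7143) / (7) = -0.6653
  z = (12 - (3)·1.8000 - (1)·-1.1429) / (7) = 1.1061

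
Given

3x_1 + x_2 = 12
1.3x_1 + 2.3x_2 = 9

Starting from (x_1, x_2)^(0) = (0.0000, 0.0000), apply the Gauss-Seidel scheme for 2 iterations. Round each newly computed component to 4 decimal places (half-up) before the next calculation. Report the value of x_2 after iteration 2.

1.9634

Iteration 1:
  x_1 = (12 - (1)·0.0000) / (3) = 4.0000
  x_2 = (9 - (1.3)·4.0000) / (2.3) = 1.6522
Iteration 2:
  x_1 = (12 - (1)·1.6522) / (3) = 3.4493
  x_2 = (9 - (1.3)·3.4493) / (2.3) = 1.9634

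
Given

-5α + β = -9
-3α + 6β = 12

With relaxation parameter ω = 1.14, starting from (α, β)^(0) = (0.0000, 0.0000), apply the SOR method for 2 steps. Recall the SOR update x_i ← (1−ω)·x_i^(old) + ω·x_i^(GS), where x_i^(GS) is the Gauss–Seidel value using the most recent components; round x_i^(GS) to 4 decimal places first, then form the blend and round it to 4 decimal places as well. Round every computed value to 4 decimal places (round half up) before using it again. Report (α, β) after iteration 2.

Iteration 1:
  α: GS value = (-9 - (1)·0.0000) / (-5) = 1.8000;  α ← (1−ω)·0.0000 + ω·1.8000 = 2.0520
  β: GS value = (12 - (-3)·2.0520) / (6) = 3.0260;  β ← (1−ω)·0.0000 + ω·3.0260 = 3.4496
Iteration 2:
  α: GS value = (-9 - (1)·3.4496) / (-5) = 2.4899;  α ← (1−ω)·2.0520 + ω·2.4899 = 2.5512
  β: GS value = (12 - (-3)·2.5512) / (6) = 3.2756;  β ← (1−ω)·3.4496 + ω·3.2756 = 3.2512

(2.5512, 3.2512)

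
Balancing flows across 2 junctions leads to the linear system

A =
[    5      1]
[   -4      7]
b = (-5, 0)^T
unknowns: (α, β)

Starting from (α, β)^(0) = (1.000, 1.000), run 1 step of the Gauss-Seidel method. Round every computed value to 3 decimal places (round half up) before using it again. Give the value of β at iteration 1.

Iteration 1:
  α = (-5 - (1)·1.000) / (5) = -1.200
  β = (0 - (-4)·-1.200) / (7) = -0.686

-0.686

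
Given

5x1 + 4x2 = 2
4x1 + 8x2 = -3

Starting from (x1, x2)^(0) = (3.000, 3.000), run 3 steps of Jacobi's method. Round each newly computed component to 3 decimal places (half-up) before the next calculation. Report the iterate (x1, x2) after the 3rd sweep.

Iteration 1:
  x1 = (2 - (4)·3.000) / (5) = -2.000
  x2 = (-3 - (4)·3.000) / (8) = -1.875
Iteration 2:
  x1 = (2 - (4)·-1.875) / (5) = 1.900
  x2 = (-3 - (4)·-2.000) / (8) = 0.625
Iteration 3:
  x1 = (2 - (4)·0.625) / (5) = -0.100
  x2 = (-3 - (4)·1.900) / (8) = -1.325

(-0.100, -1.325)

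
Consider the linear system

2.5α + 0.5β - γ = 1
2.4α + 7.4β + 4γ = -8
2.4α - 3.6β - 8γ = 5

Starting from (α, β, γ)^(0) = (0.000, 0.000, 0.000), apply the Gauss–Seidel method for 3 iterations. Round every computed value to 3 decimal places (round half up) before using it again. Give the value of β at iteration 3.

Iteration 1:
  α = (1 - (0.5)·0.000 - (-1)·0.000) / (2.5) = 0.400
  β = (-8 - (2.4)·0.400 - (4)·0.000) / (7.4) = -1.211
  γ = (5 - (2.4)·0.400 - (-3.6)·-1.211) / (-8) = 0.040
Iteration 2:
  α = (1 - (0.5)·-1.211 - (-1)·0.040) / (2.5) = 0.658
  β = (-8 - (2.4)·0.658 - (4)·0.040) / (7.4) = -1.316
  γ = (5 - (2.4)·0.658 - (-3.6)·-1.316) / (-8) = 0.165
Iteration 3:
  α = (1 - (0.5)·-1.316 - (-1)·0.165) / (2.5) = 0.729
  β = (-8 - (2.4)·0.729 - (4)·0.165) / (7.4) = -1.407
  γ = (5 - (2.4)·0.729 - (-3.6)·-1.407) / (-8) = 0.227

-1.407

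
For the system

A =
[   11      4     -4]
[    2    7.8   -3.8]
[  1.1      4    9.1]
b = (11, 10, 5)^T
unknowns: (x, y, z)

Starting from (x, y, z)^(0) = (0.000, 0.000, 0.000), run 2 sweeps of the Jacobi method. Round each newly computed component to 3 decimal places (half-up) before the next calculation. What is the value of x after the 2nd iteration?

Iteration 1:
  x = (11 - (4)·0.000 - (-4)·0.000) / (11) = 1.000
  y = (10 - (2)·0.000 - (-3.8)·0.000) / (7.8) = 1.282
  z = (5 - (1.1)·0.000 - (4)·0.000) / (9.1) = 0.549
Iteration 2:
  x = (11 - (4)·1.282 - (-4)·0.549) / (11) = 0.733
  y = (10 - (2)·1.000 - (-3.8)·0.549) / (7.8) = 1.293
  z = (5 - (1.1)·1.000 - (4)·1.282) / (9.1) = -0.135

0.733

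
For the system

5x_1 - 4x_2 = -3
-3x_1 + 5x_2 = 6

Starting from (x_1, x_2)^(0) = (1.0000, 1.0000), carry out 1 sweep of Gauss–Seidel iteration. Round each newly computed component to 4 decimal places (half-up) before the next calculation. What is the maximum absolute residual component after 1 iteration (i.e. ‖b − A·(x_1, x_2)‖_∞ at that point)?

Iteration 1:
  x_1 = (-3 - (-4)·1.0000) / (5) = 0.2000
  x_2 = (6 - (-3)·0.2000) / (5) = 1.3200
Residual b − A·x = (1.2800, 0.0000); ∞-norm = 1.2800

1.2800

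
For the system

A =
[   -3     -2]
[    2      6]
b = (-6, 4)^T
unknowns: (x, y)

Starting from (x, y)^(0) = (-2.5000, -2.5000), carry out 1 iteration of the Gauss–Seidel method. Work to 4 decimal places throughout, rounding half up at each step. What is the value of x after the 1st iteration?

3.6667

Iteration 1:
  x = (-6 - (-2)·-2.5000) / (-3) = 3.6667
  y = (4 - (2)·3.6667) / (6) = -0.5556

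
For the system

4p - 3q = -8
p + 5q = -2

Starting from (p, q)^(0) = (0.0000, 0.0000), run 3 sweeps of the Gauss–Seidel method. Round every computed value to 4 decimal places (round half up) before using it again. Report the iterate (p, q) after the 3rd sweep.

Iteration 1:
  p = (-8 - (-3)·0.0000) / (4) = -2.0000
  q = (-2 - (1)·-2.0000) / (5) = 0.0000
Iteration 2:
  p = (-8 - (-3)·0.0000) / (4) = -2.0000
  q = (-2 - (1)·-2.0000) / (5) = 0.0000
Iteration 3:
  p = (-8 - (-3)·0.0000) / (4) = -2.0000
  q = (-2 - (1)·-2.0000) / (5) = 0.0000

(-2.0000, 0.0000)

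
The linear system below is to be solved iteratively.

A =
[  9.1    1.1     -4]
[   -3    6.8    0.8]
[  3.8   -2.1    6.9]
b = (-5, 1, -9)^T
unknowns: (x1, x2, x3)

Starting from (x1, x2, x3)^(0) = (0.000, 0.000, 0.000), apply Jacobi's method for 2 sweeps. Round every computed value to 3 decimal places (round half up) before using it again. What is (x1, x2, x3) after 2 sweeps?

Iteration 1:
  x1 = (-5 - (1.1)·0.000 - (-4)·0.000) / (9.1) = -0.549
  x2 = (1 - (-3)·0.000 - (0.8)·0.000) / (6.8) = 0.147
  x3 = (-9 - (3.8)·0.000 - (-2.1)·0.000) / (6.9) = -1.304
Iteration 2:
  x1 = (-5 - (1.1)·0.147 - (-4)·-1.304) / (9.1) = -1.140
  x2 = (1 - (-3)·-0.549 - (0.8)·-1.304) / (6.8) = 0.058
  x3 = (-9 - (3.8)·-0.549 - (-2.1)·0.147) / (6.9) = -0.957

(-1.140, 0.058, -0.957)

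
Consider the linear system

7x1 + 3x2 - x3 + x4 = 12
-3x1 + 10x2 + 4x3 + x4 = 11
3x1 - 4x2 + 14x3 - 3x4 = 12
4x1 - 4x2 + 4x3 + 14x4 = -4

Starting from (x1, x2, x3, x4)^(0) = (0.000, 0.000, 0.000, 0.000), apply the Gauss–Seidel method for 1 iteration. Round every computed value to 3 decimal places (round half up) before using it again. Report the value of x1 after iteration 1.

1.714

Iteration 1:
  x1 = (12 - (3)·0.000 - (-1)·0.000 - (1)·0.000) / (7) = 1.714
  x2 = (11 - (-3)·1.714 - (4)·0.000 - (1)·0.000) / (10) = 1.614
  x3 = (12 - (3)·1.714 - (-4)·1.614 - (-3)·0.000) / (14) = 0.951
  x4 = (-4 - (4)·1.714 - (-4)·1.614 - (4)·0.951) / (14) = -0.586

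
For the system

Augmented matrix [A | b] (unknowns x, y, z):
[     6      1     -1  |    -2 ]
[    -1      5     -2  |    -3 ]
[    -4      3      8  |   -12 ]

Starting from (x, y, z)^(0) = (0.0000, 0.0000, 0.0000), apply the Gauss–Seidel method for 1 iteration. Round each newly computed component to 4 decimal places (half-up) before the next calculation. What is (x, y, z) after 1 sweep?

(-0.3333, -0.6667, -1.4166)

Iteration 1:
  x = (-2 - (1)·0.0000 - (-1)·0.0000) / (6) = -0.3333
  y = (-3 - (-1)·-0.3333 - (-2)·0.0000) / (5) = -0.6667
  z = (-12 - (-4)·-0.3333 - (3)·-0.6667) / (8) = -1.4166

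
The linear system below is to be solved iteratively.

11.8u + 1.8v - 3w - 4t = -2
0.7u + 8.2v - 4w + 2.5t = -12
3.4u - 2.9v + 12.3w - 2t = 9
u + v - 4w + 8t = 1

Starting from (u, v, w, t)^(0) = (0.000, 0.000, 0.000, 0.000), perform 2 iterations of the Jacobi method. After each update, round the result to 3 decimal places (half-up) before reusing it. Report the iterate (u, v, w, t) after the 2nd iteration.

(0.282, -1.130, 0.454, 0.695)

Iteration 1:
  u = (-2 - (1.8)·0.000 - (-3)·0.000 - (-4)·0.000) / (11.8) = -0.169
  v = (-12 - (0.7)·0.000 - (-4)·0.000 - (2.5)·0.000) / (8.2) = -1.463
  w = (9 - (3.4)·0.000 - (-2.9)·0.000 - (-2)·0.000) / (12.3) = 0.732
  t = (1 - (1)·0.000 - (1)·0.000 - (-4)·0.000) / (8) = 0.125
Iteration 2:
  u = (-2 - (1.8)·-1.463 - (-3)·0.732 - (-4)·0.125) / (11.8) = 0.282
  v = (-12 - (0.7)·-0.169 - (-4)·0.732 - (2.5)·0.125) / (8.2) = -1.130
  w = (9 - (3.4)·-0.169 - (-2.9)·-1.463 - (-2)·0.125) / (12.3) = 0.454
  t = (1 - (1)·-0.169 - (1)·-1.463 - (-4)·0.732) / (8) = 0.695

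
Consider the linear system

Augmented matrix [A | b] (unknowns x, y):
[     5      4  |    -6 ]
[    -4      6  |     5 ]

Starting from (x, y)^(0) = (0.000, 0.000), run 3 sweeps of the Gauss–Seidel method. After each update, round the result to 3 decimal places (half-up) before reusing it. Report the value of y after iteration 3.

Iteration 1:
  x = (-6 - (4)·0.000) / (5) = -1.200
  y = (5 - (-4)·-1.200) / (6) = 0.033
Iteration 2:
  x = (-6 - (4)·0.033) / (5) = -1.226
  y = (5 - (-4)·-1.226) / (6) = 0.016
Iteration 3:
  x = (-6 - (4)·0.016) / (5) = -1.213
  y = (5 - (-4)·-1.213) / (6) = 0.025

0.025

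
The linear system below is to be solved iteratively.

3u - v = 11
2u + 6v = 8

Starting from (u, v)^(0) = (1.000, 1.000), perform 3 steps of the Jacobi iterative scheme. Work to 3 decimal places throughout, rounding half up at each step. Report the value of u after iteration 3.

3.667

Iteration 1:
  u = (11 - (-1)·1.000) / (3) = 4.000
  v = (8 - (2)·1.000) / (6) = 1.000
Iteration 2:
  u = (11 - (-1)·1.000) / (3) = 4.000
  v = (8 - (2)·4.000) / (6) = 0.000
Iteration 3:
  u = (11 - (-1)·0.000) / (3) = 3.667
  v = (8 - (2)·4.000) / (6) = 0.000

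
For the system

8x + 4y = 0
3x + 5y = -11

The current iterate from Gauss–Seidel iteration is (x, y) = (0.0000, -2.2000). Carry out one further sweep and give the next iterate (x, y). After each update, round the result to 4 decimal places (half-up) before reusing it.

(1.1000, -2.8600)

One sweep:
  x = (0 - (4)·-2.2000) / (8) = 1.1000
  y = (-11 - (3)·1.1000) / (5) = -2.8600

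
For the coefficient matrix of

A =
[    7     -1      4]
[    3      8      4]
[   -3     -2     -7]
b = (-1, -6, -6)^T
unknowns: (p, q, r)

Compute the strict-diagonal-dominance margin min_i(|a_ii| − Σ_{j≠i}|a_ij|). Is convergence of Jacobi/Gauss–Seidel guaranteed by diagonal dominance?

1

row 1: |7| − (1+4) = 2
row 2: |8| − (3+4) = 1
row 3: |-7| − (3+2) = 2
minimum over rows = 1 → strictly diagonally dominant (convergence guaranteed)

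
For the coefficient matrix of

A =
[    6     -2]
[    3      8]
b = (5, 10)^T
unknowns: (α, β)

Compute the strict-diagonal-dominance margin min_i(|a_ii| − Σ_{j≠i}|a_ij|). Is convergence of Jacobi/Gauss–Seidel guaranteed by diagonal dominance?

4

row 1: |6| − (2) = 4
row 2: |8| − (3) = 5
minimum over rows = 4 → strictly diagonally dominant (convergence guaranteed)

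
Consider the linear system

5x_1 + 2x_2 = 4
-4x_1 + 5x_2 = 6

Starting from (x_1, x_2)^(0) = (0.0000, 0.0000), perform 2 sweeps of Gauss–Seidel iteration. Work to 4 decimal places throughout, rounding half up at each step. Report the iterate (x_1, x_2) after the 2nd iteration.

Iteration 1:
  x_1 = (4 - (2)·0.0000) / (5) = 0.8000
  x_2 = (6 - (-4)·0.8000) / (5) = 1.8400
Iteration 2:
  x_1 = (4 - (2)·1.8400) / (5) = 0.0640
  x_2 = (6 - (-4)·0.0640) / (5) = 1.2512

(0.0640, 1.2512)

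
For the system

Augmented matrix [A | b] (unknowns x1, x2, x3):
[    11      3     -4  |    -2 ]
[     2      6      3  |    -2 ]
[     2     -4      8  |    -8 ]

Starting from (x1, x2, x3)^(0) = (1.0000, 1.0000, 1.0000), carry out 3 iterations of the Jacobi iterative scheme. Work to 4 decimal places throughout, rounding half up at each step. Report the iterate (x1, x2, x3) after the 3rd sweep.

Iteration 1:
  x1 = (-2 - (3)·1.0000 - (-4)·1.0000) / (11) = -0.0909
  x2 = (-2 - (2)·1.0000 - (3)·1.0000) / (6) = -1.1667
  x3 = (-8 - (2)·1.0000 - (-4)·1.0000) / (8) = -0.7500
Iteration 2:
  x1 = (-2 - (3)·-1.1667 - (-4)·-0.7500) / (11) = -0.1364
  x2 = (-2 - (2)·-0.0909 - (3)·-0.7500) / (6) = 0.0720
  x3 = (-8 - (2)·-0.0909 - (-4)·-1.1667) / (8) = -1.5606
Iteration 3:
  x1 = (-2 - (3)·0.0720 - (-4)·-1.5606) / (11) = -0.7689
  x2 = (-2 - (2)·-0.1364 - (3)·-1.5606) / (6) = 0.4924
  x3 = (-8 - (2)·-0.1364 - (-4)·0.0720) / (8) = -0.9299

(-0.7689, 0.4924, -0.9299)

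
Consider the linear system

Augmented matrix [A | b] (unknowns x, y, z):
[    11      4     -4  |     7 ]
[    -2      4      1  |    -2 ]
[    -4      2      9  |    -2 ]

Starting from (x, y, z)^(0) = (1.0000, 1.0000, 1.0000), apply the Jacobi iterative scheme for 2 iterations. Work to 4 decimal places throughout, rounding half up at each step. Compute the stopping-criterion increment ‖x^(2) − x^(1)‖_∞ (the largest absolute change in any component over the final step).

0.1162

Iteration 1:
  x = (7 - (4)·1.0000 - (-4)·1.0000) / (11) = 0.6364
  y = (-2 - (-2)·1.0000 - (1)·1.0000) / (4) = -0.2500
  z = (-2 - (-4)·1.0000 - (2)·1.0000) / (9) = 0.0000
Iteration 2:
  x = (7 - (4)·-0.2500 - (-4)·0.0000) / (11) = 0.7273
  y = (-2 - (-2)·0.6364 - (1)·0.0000) / (4) = -0.1818
  z = (-2 - (-4)·0.6364 - (2)·-0.2500) / (9) = 0.1162
Change: (0.0909, 0.0682, 0.1162) → max |·| = 0.1162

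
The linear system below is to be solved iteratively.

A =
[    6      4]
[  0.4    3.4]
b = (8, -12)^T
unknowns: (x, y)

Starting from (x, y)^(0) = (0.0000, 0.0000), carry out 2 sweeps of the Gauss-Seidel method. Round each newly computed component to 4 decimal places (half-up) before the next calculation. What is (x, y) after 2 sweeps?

Iteration 1:
  x = (8 - (4)·0.0000) / (6) = 1.3333
  y = (-12 - (0.4)·1.3333) / (3.4) = -3.6863
Iteration 2:
  x = (8 - (4)·-3.6863) / (6) = 3.7909
  y = (-12 - (0.4)·3.7909) / (3.4) = -3.9754

(3.7909, -3.9754)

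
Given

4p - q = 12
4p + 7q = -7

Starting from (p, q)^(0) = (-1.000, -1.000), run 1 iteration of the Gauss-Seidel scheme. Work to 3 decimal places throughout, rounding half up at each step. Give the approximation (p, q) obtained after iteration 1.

(2.750, -2.571)

Iteration 1:
  p = (12 - (-1)·-1.000) / (4) = 2.750
  q = (-7 - (4)·2.750) / (7) = -2.571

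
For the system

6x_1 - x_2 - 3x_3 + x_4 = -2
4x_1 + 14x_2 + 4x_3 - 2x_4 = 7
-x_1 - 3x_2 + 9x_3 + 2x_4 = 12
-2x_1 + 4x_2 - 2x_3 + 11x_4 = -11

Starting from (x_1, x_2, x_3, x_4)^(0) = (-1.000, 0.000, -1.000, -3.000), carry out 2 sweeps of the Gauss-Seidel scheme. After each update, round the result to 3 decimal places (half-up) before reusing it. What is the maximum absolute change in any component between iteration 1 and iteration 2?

Iteration 1:
  x_1 = (-2 - (-1)·0.000 - (-3)·-1.000 - (1)·-3.000) / (6) = -0.333
  x_2 = (7 - (4)·-0.333 - (4)·-1.000 - (-2)·-3.000) / (14) = 0.452
  x_3 = (12 - (-1)·-0.333 - (-3)·0.452 - (2)·-3.000) / (9) = 2.114
  x_4 = (-11 - (-2)·-0.333 - (4)·0.452 - (-2)·2.114) / (11) = -0.841
Iteration 2:
  x_1 = (-2 - (-1)·0.452 - (-3)·2.114 - (1)·-0.841) / (6) = 0.939
  x_2 = (7 - (4)·0.939 - (4)·2.114 - (-2)·-0.841) / (14) = -0.492
  x_3 = (12 - (-1)·0.939 - (-3)·-0.492 - (2)·-0.841) / (9) = 1.461
  x_4 = (-11 - (-2)·0.939 - (4)·-0.492 - (-2)·1.461) / (11) = -0.385
Change: (1.272, -0.944, -0.653, 0.456) → max |·| = 1.272

1.272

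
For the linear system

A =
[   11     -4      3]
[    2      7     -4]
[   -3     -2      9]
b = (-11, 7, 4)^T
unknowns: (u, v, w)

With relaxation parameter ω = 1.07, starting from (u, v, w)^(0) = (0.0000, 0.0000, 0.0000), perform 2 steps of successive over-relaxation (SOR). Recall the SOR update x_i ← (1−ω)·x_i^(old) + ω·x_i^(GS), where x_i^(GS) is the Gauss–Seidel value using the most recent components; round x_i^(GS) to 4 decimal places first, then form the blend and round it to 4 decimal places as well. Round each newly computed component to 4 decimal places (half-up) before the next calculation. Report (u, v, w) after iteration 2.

(-0.5759, 1.4088, 0.5753)

Iteration 1:
  u: GS value = (-11 - (-4)·0.0000 - (3)·0.0000) / (11) = -1.0000;  u ← (1−ω)·0.0000 + ω·-1.0000 = -1.0700
  v: GS value = (7 - (2)·-1.0700 - (-4)·0.0000) / (7) = 1.3057;  v ← (1−ω)·0.0000 + ω·1.3057 = 1.3971
  w: GS value = (4 - (-3)·-1.0700 - (-2)·1.3971) / (9) = 0.3982;  w ← (1−ω)·0.0000 + ω·0.3982 = 0.4261
Iteration 2:
  u: GS value = (-11 - (-4)·1.3971 - (3)·0.4261) / (11) = -0.6082;  u ← (1−ω)·-1.0700 + ω·-0.6082 = -0.5759
  v: GS value = (7 - (2)·-0.5759 - (-4)·0.4261) / (7) = 1.4080;  v ← (1−ω)·1.3971 + ω·1.4080 = 1.4088
  w: GS value = (4 - (-3)·-0.5759 - (-2)·1.4088) / (9) = 0.5655;  w ← (1−ω)·0.4261 + ω·0.5655 = 0.5753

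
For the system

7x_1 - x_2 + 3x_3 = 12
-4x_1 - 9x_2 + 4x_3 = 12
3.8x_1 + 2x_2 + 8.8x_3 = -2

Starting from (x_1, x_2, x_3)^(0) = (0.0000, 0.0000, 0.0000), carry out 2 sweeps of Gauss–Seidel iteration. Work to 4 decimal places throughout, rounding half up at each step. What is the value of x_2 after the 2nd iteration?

-2.2742

Iteration 1:
  x_1 = (12 - (-1)·0.0000 - (3)·0.0000) / (7) = 1.7143
  x_2 = (12 - (-4)·1.7143 - (4)·0.0000) / (-9) = -2.0952
  x_3 = (-2 - (3.8)·1.7143 - (2)·-2.0952) / (8.8) = -0.4914
Iteration 2:
  x_1 = (12 - (-1)·-2.0952 - (3)·-0.4914) / (7) = 1.6256
  x_2 = (12 - (-4)·1.6256 - (4)·-0.4914) / (-9) = -2.2742
  x_3 = (-2 - (3.8)·1.6256 - (2)·-2.2742) / (8.8) = -0.4124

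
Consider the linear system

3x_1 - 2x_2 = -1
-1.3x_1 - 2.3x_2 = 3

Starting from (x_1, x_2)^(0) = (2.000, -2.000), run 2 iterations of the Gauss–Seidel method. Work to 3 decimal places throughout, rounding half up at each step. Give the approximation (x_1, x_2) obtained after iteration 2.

Iteration 1:
  x_1 = (-1 - (-2)·-2.000) / (3) = -1.667
  x_2 = (3 - (-1.3)·-1.667) / (-2.3) = -0.362
Iteration 2:
  x_1 = (-1 - (-2)·-0.362) / (3) = -0.575
  x_2 = (3 - (-1.3)·-0.575) / (-2.3) = -0.979

(-0.575, -0.979)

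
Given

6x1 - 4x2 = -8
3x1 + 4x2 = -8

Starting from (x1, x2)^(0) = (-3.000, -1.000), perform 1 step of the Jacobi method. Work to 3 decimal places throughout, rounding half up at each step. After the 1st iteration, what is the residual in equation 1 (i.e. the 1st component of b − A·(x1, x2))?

Iteration 1:
  x1 = (-8 - (-4)·-1.000) / (6) = -2.000
  x2 = (-8 - (3)·-3.000) / (4) = 0.250
Residual b − A·x = (5.000, -3.000)

5.000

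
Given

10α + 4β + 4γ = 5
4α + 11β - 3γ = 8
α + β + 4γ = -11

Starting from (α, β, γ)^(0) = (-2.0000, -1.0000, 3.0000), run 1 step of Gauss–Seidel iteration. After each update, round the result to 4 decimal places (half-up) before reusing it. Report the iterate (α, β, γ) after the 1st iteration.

Iteration 1:
  α = (5 - (4)·-1.0000 - (4)·3.0000) / (10) = -0.3000
  β = (8 - (4)·-0.3000 - (-3)·3.0000) / (11) = 1.6545
  γ = (-11 - (1)·-0.3000 - (1)·1.6545) / (4) = -3.0886

(-0.3000, 1.6545, -3.0886)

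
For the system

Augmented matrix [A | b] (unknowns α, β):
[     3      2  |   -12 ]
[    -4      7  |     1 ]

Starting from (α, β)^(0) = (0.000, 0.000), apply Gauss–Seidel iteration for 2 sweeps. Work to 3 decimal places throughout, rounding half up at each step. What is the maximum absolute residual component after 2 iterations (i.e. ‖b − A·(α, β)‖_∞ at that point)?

1.635

Iteration 1:
  α = (-12 - (2)·0.000) / (3) = -4.000
  β = (1 - (-4)·-4.000) / (7) = -2.143
Iteration 2:
  α = (-12 - (2)·-2.143) / (3) = -2.571
  β = (1 - (-4)·-2.571) / (7) = -1.326
Residual b − A·x = (-1.635, -0.002); ∞-norm = 1.635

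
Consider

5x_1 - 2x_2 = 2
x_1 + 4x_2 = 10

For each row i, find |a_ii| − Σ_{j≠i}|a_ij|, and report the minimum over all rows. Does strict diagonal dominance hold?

3

row 1: |5| − (2) = 3
row 2: |4| − (1) = 3
minimum over rows = 3 → strictly diagonally dominant (convergence guaranteed)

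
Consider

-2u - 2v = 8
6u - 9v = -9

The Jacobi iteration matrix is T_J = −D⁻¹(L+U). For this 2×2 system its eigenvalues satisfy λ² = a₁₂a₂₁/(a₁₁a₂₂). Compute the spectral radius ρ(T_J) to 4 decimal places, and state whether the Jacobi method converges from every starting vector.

a₁₂a₂₁/(a₁₁a₂₂) = (-2)·(6) / ((-2)·(-9)) = -0.666667
ρ = √|-0.666667| = √0.666667 = 0.8165
ρ < 1, so Jacobi converges

0.8165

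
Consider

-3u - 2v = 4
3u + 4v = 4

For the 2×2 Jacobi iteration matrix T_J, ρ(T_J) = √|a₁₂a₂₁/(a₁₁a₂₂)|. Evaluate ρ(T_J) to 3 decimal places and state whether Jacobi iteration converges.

a₁₂a₂₁/(a₁₁a₂₂) = (-2)·(3) / ((-3)·(4)) = 0.500000
ρ = √|0.500000| = √0.500000 = 0.707
ρ < 1, so Jacobi converges

0.707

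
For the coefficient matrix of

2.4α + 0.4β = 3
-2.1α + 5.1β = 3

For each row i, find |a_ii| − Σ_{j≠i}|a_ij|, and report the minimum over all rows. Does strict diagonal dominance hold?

row 1: |2.4| − (0.4) = 2
row 2: |5.1| − (2.1) = 3
minimum over rows = 2 → strictly diagonally dominant (convergence guaranteed)

2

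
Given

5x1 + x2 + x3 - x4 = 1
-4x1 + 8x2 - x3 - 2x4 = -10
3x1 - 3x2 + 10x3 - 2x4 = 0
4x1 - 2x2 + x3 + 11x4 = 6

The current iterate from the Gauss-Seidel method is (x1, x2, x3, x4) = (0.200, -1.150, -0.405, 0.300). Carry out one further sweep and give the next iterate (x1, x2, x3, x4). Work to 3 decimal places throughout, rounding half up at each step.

(0.571, -0.940, -0.393, 0.203)

One sweep:
  x1 = (1 - (1)·-1.150 - (1)·-0.405 - (-1)·0.300) / (5) = 0.571
  x2 = (-10 - (-4)·0.571 - (-1)·-0.405 - (-2)·0.300) / (8) = -0.940
  x3 = (0 - (3)·0.571 - (-3)·-0.940 - (-2)·0.300) / (10) = -0.393
  x4 = (6 - (4)·0.571 - (-2)·-0.940 - (1)·-0.393) / (11) = 0.203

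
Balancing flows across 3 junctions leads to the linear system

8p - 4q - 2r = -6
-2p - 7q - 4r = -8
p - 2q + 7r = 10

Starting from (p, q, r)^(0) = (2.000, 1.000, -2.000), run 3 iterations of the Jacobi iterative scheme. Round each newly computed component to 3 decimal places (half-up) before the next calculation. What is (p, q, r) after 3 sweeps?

(0.027, -0.147, 1.517)

Iteration 1:
  p = (-6 - (-4)·1.000 - (-2)·-2.000) / (8) = -0.750
  q = (-8 - (-2)·2.000 - (-4)·-2.000) / (-7) = 1.714
  r = (10 - (1)·2.000 - (-2)·1.000) / (7) = 1.429
Iteration 2:
  p = (-6 - (-4)·1.714 - (-2)·1.429) / (8) = 0.464
  q = (-8 - (-2)·-0.750 - (-4)·1.429) / (-7) = 0.541
  r = (10 - (1)·-0.750 - (-2)·1.714) / (7) = 2.025
Iteration 3:
  p = (-6 - (-4)·0.541 - (-2)·2.025) / (8) = 0.027
  q = (-8 - (-2)·0.464 - (-4)·2.025) / (-7) = -0.147
  r = (10 - (1)·0.464 - (-2)·0.541) / (7) = 1.517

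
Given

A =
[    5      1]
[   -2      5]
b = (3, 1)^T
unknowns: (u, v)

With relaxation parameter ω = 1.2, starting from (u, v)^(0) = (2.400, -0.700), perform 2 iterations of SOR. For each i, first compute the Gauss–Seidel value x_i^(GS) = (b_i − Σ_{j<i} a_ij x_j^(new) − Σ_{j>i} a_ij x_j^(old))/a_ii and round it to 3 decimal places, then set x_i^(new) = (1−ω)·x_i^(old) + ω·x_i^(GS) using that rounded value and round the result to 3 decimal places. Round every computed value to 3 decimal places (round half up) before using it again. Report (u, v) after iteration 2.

(0.500, 0.365)

Iteration 1:
  u: GS value = (3 - (1)·-0.700) / (5) = 0.740;  u ← (1−ω)·2.400 + ω·0.740 = 0.408
  v: GS value = (1 - (-2)·0.408) / (5) = 0.363;  v ← (1−ω)·-0.700 + ω·0.363 = 0.576
Iteration 2:
  u: GS value = (3 - (1)·0.576) / (5) = 0.485;  u ← (1−ω)·0.408 + ω·0.485 = 0.500
  v: GS value = (1 - (-2)·0.500) / (5) = 0.400;  v ← (1−ω)·0.576 + ω·0.400 = 0.365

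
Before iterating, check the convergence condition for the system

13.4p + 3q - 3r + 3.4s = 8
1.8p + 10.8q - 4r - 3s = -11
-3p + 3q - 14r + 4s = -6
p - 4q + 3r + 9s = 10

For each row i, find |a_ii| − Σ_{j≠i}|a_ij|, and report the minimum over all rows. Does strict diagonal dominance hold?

1

row 1: |13.4| − (3+3+3.4) = 4
row 2: |10.8| − (1.8+4+3) = 2
row 3: |-14| − (3+3+4) = 4
row 4: |9| − (1+4+3) = 1
minimum over rows = 1 → strictly diagonally dominant (convergence guaranteed)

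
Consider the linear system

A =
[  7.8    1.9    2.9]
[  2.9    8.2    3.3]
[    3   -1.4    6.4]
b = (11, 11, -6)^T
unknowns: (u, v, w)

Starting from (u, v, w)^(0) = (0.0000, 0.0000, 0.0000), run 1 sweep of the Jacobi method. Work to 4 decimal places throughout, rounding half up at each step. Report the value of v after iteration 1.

1.3415

Iteration 1:
  u = (11 - (1.9)·0.0000 - (2.9)·0.0000) / (7.8) = 1.4103
  v = (11 - (2.9)·0.0000 - (3.3)·0.0000) / (8.2) = 1.3415
  w = (-6 - (3)·0.0000 - (-1.4)·0.0000) / (6.4) = -0.9375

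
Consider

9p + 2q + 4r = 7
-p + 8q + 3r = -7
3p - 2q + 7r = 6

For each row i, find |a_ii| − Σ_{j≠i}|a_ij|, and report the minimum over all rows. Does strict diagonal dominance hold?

row 1: |9| − (2+4) = 3
row 2: |8| − (1+3) = 4
row 3: |7| − (3+2) = 2
minimum over rows = 2 → strictly diagonally dominant (convergence guaranteed)

2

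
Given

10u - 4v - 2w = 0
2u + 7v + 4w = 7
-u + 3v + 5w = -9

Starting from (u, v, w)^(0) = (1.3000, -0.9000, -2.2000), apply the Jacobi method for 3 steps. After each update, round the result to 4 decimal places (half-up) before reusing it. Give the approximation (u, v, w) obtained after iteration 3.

(0.1017, 2.6081, -2.7691)

Iteration 1:
  u = (0 - (-4)·-0.9000 - (-2)·-2.2000) / (10) = -0.8000
  v = (7 - (2)·1.3000 - (4)·-2.2000) / (7) = 1.8857
  w = (-9 - (-1)·1.3000 - (3)·-0.9000) / (5) = -1.0000
Iteration 2:
  u = (0 - (-4)·1.8857 - (-2)·-1.0000) / (10) = 0.5543
  v = (7 - (2)·-0.8000 - (4)·-1.0000) / (7) = 1.8000
  w = (-9 - (-1)·-0.8000 - (3)·1.8857) / (5) = -3.0914
Iteration 3:
  u = (0 - (-4)·1.8000 - (-2)·-3.0914) / (10) = 0.1017
  v = (7 - (2)·0.5543 - (4)·-3.0914) / (7) = 2.6081
  w = (-9 - (-1)·0.5543 - (3)·1.8000) / (5) = -2.7691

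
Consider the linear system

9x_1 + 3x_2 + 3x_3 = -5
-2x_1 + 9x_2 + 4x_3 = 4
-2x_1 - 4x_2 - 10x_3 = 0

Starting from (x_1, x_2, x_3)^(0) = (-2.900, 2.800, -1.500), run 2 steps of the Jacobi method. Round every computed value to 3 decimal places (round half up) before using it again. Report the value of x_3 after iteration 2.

Iteration 1:
  x_1 = (-5 - (3)·2.800 - (3)·-1.500) / (9) = -0.989
  x_2 = (4 - (-2)·-2.900 - (4)·-1.500) / (9) = 0.467
  x_3 = (0 - (-2)·-2.900 - (-4)·2.800) / (-10) = -0.540
Iteration 2:
  x_1 = (-5 - (3)·0.467 - (3)·-0.540) / (9) = -0.531
  x_2 = (4 - (-2)·-0.989 - (4)·-0.540) / (9) = 0.465
  x_3 = (0 - (-2)·-0.989 - (-4)·0.467) / (-10) = 0.011

0.011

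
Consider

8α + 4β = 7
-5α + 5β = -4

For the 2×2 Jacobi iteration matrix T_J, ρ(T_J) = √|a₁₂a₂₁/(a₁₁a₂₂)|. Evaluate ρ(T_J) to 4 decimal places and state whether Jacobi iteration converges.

a₁₂a₂₁/(a₁₁a₂₂) = (4)·(-5) / ((8)·(5)) = -0.500000
ρ = √|-0.500000| = √0.500000 = 0.7071
ρ < 1, so Jacobi converges

0.7071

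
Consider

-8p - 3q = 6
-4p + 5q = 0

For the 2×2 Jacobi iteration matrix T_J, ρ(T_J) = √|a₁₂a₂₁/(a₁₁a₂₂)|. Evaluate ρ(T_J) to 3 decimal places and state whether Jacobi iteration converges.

0.548

a₁₂a₂₁/(a₁₁a₂₂) = (-3)·(-4) / ((-8)·(5)) = -0.300000
ρ = √|-0.300000| = √0.300000 = 0.548
ρ < 1, so Jacobi converges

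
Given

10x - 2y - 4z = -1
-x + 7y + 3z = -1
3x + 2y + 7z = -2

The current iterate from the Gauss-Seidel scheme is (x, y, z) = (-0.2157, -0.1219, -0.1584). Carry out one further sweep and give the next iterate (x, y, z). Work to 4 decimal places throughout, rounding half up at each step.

(-0.1877, -0.1018, -0.1762)

One sweep:
  x = (-1 - (-2)·-0.1219 - (-4)·-0.1584) / (10) = -0.1877
  y = (-1 - (-1)·-0.1877 - (3)·-0.1584) / (7) = -0.1018
  z = (-2 - (3)·-0.1877 - (2)·-0.1018) / (7) = -0.1762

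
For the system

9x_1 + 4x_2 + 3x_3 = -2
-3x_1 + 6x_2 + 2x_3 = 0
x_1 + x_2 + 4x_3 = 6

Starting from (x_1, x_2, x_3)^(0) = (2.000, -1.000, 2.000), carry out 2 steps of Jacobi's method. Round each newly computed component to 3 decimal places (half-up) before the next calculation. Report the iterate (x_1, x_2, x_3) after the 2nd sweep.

Iteration 1:
  x_1 = (-2 - (4)·-1.000 - (3)·2.000) / (9) = -0.444
  x_2 = (0 - (-3)·2.000 - (2)·2.000) / (6) = 0.333
  x_3 = (6 - (1)·2.000 - (1)·-1.000) / (4) = 1.250
Iteration 2:
  x_1 = (-2 - (4)·0.333 - (3)·1.250) / (9) = -0.787
  x_2 = (0 - (-3)·-0.444 - (2)·1.250) / (6) = -0.639
  x_3 = (6 - (1)·-0.444 - (1)·0.333) / (4) = 1.528

(-0.787, -0.639, 1.528)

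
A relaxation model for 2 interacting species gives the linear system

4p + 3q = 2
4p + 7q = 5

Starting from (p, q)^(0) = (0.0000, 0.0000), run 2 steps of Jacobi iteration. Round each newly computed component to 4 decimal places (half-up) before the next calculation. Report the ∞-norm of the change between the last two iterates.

Iteration 1:
  p = (2 - (3)·0.0000) / (4) = 0.5000
  q = (5 - (4)·0.0000) / (7) = 0.7143
Iteration 2:
  p = (2 - (3)·0.7143) / (4) = -0.0357
  q = (5 - (4)·0.5000) / (7) = 0.4286
Change: (-0.5357, -0.2857) → max |·| = 0.5357

0.5357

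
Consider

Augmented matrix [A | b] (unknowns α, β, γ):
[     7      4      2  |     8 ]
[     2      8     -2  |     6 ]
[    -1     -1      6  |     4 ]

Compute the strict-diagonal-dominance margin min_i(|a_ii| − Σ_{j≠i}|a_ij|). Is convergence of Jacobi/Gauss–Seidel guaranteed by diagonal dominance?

1

row 1: |7| − (4+2) = 1
row 2: |8| − (2+2) = 4
row 3: |6| − (1+1) = 4
minimum over rows = 1 → strictly diagonally dominant (convergence guaranteed)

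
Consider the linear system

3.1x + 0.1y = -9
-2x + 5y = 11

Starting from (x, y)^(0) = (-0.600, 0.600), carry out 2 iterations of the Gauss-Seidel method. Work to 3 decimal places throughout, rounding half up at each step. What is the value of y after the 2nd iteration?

1.026

Iteration 1:
  x = (-9 - (0.1)·0.600) / (3.1) = -2.923
  y = (11 - (-2)·-2.923) / (5) = 1.031
Iteration 2:
  x = (-9 - (0.1)·1.031) / (3.1) = -2.936
  y = (11 - (-2)·-2.936) / (5) = 1.026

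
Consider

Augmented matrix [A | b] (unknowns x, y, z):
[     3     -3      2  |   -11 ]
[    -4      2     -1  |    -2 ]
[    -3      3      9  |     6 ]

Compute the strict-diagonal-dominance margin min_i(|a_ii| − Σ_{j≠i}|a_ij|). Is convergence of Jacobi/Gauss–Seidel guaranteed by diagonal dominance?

-3

row 1: |3| − (3+2) = -2
row 2: |2| − (4+1) = -3
row 3: |9| − (3+3) = 3
minimum over rows = -3 → not strictly diagonally dominant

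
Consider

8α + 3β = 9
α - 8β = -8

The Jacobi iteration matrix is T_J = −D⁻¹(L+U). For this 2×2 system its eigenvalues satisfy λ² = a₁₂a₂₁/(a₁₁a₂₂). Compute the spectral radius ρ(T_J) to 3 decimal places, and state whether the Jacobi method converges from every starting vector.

a₁₂a₂₁/(a₁₁a₂₂) = (3)·(1) / ((8)·(-8)) = -0.046875
ρ = √|-0.046875| = √0.046875 = 0.217
ρ < 1, so Jacobi converges

0.217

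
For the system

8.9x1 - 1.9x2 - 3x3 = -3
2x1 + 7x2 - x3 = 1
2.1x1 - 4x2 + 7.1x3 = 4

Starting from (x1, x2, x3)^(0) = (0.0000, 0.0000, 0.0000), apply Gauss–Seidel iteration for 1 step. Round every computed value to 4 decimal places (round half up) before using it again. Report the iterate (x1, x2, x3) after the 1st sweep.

Iteration 1:
  x1 = (-3 - (-1.9)·0.0000 - (-3)·0.0000) / (8.9) = -0.3371
  x2 = (1 - (2)·-0.3371 - (-1)·0.0000) / (7) = 0.2392
  x3 = (4 - (2.1)·-0.3371 - (-4)·0.2392) / (7.1) = 0.7978

(-0.3371, 0.2392, 0.7978)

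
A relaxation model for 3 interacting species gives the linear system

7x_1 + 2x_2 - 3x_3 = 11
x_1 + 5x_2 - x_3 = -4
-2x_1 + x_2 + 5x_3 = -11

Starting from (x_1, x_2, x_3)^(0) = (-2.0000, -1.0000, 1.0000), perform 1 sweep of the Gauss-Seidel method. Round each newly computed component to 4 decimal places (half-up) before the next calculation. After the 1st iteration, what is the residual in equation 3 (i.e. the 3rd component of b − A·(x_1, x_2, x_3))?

Iteration 1:
  x_1 = (11 - (2)·-1.0000 - (-3)·1.0000) / (7) = 2.2857
  x_2 = (-4 - (1)·2.2857 - (-1)·1.0000) / (5) = -1.0571
  x_3 = (-11 - (-2)·2.2857 - (1)·-1.0571) / (5) = -1.0743
Residual b − A·x = (-6.1086, -2.0745, 0.0000)

0.0000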